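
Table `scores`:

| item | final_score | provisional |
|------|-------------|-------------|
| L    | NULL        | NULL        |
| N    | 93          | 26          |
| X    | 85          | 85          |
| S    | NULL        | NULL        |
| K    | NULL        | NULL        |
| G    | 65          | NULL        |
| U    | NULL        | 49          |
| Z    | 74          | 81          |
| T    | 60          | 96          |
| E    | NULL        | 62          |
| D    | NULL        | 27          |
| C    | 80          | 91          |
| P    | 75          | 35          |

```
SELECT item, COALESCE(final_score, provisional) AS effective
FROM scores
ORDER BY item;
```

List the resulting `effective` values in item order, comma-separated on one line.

80, 27, 62, 65, NULL, NULL, 93, 75, NULL, 60, 49, 85, 74

item=C: final_score=80 → 80
item=D: final_score=NULL, provisional=27 → 27
item=E: final_score=NULL, provisional=62 → 62
item=G: final_score=65 → 65
item=K: final_score=NULL, provisional=NULL (all NULL) → NULL
item=L: final_score=NULL, provisional=NULL (all NULL) → NULL
item=N: final_score=93 → 93
item=P: final_score=75 → 75
item=S: final_score=NULL, provisional=NULL (all NULL) → NULL
item=T: final_score=60 → 60
item=U: final_score=NULL, provisional=49 → 49
item=X: final_score=85 → 85
item=Z: final_score=74 → 74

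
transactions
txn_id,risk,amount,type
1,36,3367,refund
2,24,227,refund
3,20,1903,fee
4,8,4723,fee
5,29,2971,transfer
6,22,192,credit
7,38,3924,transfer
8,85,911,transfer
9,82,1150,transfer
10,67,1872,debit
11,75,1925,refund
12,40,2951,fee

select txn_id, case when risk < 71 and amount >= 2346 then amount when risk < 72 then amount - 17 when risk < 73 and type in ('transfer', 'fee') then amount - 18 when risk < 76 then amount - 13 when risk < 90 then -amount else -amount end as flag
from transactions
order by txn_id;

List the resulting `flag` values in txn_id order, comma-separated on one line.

3367, 210, 1886, 4723, 2971, 175, 3924, -911, -1150, 1855, 1912, 2951

txn_id=1: risk < 71 and amount >= 2346 → 3367
txn_id=2: risk < 72 → 210
txn_id=3: risk < 72 → 1886
txn_id=4: risk < 71 and amount >= 2346 → 4723
txn_id=5: risk < 71 and amount >= 2346 → 2971
txn_id=6: risk < 72 → 175
txn_id=7: risk < 71 and amount >= 2346 → 3924
txn_id=8: risk < 90 → -911
txn_id=9: risk < 90 → -1150
txn_id=10: risk < 72 → 1855
txn_id=11: risk < 76 → 1912
txn_id=12: risk < 71 and amount >= 2346 → 2951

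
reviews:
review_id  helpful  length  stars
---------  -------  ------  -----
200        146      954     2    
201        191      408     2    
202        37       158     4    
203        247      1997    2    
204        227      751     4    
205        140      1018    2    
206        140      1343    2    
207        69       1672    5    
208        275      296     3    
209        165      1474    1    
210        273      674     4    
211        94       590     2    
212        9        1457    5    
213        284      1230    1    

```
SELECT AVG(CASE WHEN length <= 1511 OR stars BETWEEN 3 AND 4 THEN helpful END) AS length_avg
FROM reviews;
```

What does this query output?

review_id=200: ✓ → 146
review_id=201: ✓ → 191
review_id=202: ✓ → 37
review_id=203: ✗
review_id=204: ✓ → 227
review_id=205: ✓ → 140
review_id=206: ✓ → 140
review_id=207: ✗
review_id=208: ✓ → 275
review_id=209: ✓ → 165
review_id=210: ✓ → 273
review_id=211: ✓ → 94
review_id=212: ✓ → 9
review_id=213: ✓ → 284
length_avg = (146 + 191 + 37 + 227 + 140 + 140 + 275 + 165 + 273 + 94 + 9 + 284) / 12 = 165.0833333333

165.0833333333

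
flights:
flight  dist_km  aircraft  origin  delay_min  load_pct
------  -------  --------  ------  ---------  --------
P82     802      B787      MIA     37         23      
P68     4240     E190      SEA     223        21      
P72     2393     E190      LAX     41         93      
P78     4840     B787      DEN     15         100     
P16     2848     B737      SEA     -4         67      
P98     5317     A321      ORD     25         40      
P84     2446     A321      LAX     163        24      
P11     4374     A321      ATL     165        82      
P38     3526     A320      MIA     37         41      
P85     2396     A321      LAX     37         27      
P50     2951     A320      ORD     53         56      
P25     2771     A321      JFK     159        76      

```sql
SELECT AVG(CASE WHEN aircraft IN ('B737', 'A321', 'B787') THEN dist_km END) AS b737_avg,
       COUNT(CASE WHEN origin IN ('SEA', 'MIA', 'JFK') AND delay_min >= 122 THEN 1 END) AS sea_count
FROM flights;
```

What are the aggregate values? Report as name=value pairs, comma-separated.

b737_avg=3224.25, sea_count=2

[b737_avg: aircraft IN ('B737', 'A321', 'B787')]
flight=P82: ✓ → 802
flight=P68: ✗
flight=P72: ✗
flight=P78: ✓ → 4840
flight=P16: ✓ → 2848
flight=P98: ✓ → 5317
flight=P84: ✓ → 2446
flight=P11: ✓ → 4374
flight=P38: ✗
flight=P85: ✓ → 2396
flight=P50: ✗
flight=P25: ✓ → 2771
b737_avg = (802 + 4840 + 2848 + 5317 + 2446 + 4374 + 2396 + 2771) / 8 = 3224.25
—
[sea_count: origin IN ('SEA', 'MIA', 'JFK') AND delay_min >= 122]
flight=P82: ✗
flight=P68: ✓ → 1
flight=P72: ✗
flight=P78: ✗
flight=P16: ✗
flight=P98: ✗
flight=P84: ✗
flight=P11: ✗
flight=P38: ✗
flight=P85: ✗
flight=P50: ✗
flight=P25: ✓ → 1
sea_count = COUNT(1, 1) = 2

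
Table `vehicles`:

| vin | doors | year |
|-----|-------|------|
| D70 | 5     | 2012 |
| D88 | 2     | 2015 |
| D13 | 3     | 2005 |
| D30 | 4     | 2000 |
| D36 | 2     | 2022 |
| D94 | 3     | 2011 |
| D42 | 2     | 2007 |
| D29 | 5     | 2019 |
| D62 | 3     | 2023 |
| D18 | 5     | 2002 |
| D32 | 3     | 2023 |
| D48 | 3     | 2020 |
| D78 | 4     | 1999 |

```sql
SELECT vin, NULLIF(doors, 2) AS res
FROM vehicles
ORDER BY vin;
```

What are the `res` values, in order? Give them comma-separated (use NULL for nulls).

3, 5, 5, 4, 3, NULL, NULL, 3, 3, 5, 4, NULL, 3

vin=D13: doors=3 vs 2: differ → 3
vin=D18: doors=5 vs 2: differ → 5
vin=D29: doors=5 vs 2: differ → 5
vin=D30: doors=4 vs 2: differ → 4
vin=D32: doors=3 vs 2: differ → 3
vin=D36: doors=2 vs 2: equal → NULL
vin=D42: doors=2 vs 2: equal → NULL
vin=D48: doors=3 vs 2: differ → 3
vin=D62: doors=3 vs 2: differ → 3
vin=D70: doors=5 vs 2: differ → 5
vin=D78: doors=4 vs 2: differ → 4
vin=D88: doors=2 vs 2: equal → NULL
vin=D94: doors=3 vs 2: differ → 3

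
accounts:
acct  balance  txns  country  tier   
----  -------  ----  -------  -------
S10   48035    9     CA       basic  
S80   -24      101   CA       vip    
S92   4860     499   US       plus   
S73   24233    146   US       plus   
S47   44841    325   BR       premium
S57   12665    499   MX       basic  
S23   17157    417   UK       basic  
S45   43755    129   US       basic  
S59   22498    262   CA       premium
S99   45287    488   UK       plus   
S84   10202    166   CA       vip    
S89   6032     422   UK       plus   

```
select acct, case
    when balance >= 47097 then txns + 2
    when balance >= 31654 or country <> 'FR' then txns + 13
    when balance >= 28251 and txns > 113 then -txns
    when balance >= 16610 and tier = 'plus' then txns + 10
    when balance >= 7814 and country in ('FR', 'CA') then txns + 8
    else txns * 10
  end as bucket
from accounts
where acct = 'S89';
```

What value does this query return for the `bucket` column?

acct = S89: balance=6032, txns=422, country=UK, tier=plus.
balance >= 47097 → false
balance >= 31654 or country <> 'FR' → true → 435

435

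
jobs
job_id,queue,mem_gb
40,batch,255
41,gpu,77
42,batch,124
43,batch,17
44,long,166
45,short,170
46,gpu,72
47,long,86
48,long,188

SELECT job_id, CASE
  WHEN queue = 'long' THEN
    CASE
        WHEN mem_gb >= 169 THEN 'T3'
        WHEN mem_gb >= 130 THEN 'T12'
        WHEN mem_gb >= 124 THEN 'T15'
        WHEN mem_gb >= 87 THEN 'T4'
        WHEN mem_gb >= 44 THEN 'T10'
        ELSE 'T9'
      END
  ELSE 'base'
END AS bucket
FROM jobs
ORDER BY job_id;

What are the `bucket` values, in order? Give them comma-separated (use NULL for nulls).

base, base, base, base, T12, base, base, T10, T3

job_id=40: queue='batch' → outer ELSE → base
job_id=41: queue='gpu' → outer ELSE → base
job_id=42: queue='batch' → outer ELSE → base
job_id=43: queue='batch' → outer ELSE → base
job_id=44: queue='long' → inner[mem_gb >= 130] → T12
job_id=45: queue='short' → outer ELSE → base
job_id=46: queue='gpu' → outer ELSE → base
job_id=47: queue='long' → inner[mem_gb >= 44] → T10
job_id=48: queue='long' → inner[mem_gb >= 169] → T3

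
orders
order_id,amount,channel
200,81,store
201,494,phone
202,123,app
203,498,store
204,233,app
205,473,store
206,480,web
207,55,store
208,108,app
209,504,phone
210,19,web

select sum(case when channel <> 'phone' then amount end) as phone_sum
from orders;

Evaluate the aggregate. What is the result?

2070

order_id=200: ✓ → 81
order_id=201: ✗
order_id=202: ✓ → 123
order_id=203: ✓ → 498
order_id=204: ✓ → 233
order_id=205: ✓ → 473
order_id=206: ✓ → 480
order_id=207: ✓ → 55
order_id=208: ✓ → 108
order_id=209: ✗
order_id=210: ✓ → 19
phone_sum = 81 + 123 + 498 + 233 + 473 + 480 + 55 + 108 + 19 = 2070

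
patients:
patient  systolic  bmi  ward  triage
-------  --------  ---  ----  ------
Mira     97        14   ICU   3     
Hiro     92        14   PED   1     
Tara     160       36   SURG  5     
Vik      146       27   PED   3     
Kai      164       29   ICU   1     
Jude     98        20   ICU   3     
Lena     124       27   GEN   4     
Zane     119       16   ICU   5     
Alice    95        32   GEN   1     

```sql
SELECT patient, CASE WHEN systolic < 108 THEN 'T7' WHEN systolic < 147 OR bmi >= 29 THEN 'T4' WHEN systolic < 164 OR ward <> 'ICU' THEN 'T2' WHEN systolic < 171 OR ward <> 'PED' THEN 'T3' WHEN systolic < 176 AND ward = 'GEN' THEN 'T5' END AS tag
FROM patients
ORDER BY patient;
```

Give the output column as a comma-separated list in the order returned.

T7, T7, T7, T4, T4, T7, T4, T4, T4

patient=Alice: systolic < 108 → T7
patient=Hiro: systolic < 108 → T7
patient=Jude: systolic < 108 → T7
patient=Kai: systolic < 147 OR bmi >= 29 → T4
patient=Lena: systolic < 147 OR bmi >= 29 → T4
patient=Mira: systolic < 108 → T7
patient=Tara: systolic < 147 OR bmi >= 29 → T4
patient=Vik: systolic < 147 OR bmi >= 29 → T4
patient=Zane: systolic < 147 OR bmi >= 29 → T4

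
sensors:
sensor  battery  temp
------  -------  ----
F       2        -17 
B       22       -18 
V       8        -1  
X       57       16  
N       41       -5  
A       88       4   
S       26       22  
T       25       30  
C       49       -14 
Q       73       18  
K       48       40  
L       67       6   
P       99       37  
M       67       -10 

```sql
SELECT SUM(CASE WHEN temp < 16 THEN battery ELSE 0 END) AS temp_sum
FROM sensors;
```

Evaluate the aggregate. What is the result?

sensor=F: ✓ → 2
sensor=B: ✓ → 22
sensor=V: ✓ → 8
sensor=X: ✗
sensor=N: ✓ → 41
sensor=A: ✓ → 88
sensor=S: ✗
sensor=T: ✗
sensor=C: ✓ → 49
sensor=Q: ✗
sensor=K: ✗
sensor=L: ✓ → 67
sensor=P: ✗
sensor=M: ✓ → 67
temp_sum = 2 + 22 + 8 + 41 + 88 + 49 + 67 + 67 = 344

344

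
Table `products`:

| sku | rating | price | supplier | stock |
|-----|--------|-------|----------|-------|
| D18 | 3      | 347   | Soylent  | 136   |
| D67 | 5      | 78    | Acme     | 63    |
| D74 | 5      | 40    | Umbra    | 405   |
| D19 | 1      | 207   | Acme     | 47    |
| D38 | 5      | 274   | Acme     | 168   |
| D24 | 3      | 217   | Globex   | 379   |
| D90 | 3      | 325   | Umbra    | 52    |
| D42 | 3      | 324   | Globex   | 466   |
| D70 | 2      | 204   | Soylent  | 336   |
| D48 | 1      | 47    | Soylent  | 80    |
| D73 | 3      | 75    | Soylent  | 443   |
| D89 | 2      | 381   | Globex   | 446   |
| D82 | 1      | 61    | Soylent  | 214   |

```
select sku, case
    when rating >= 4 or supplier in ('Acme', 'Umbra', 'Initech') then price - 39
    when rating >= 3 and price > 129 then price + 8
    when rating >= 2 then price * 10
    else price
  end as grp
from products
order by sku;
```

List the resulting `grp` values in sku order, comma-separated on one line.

355, 168, 225, 235, 332, 47, 39, 2040, 750, 1, 61, 3810, 286

sku=D18: rating >= 3 and price > 129 → 355
sku=D19: rating >= 4 or supplier in ('Acme', 'Umbra', 'Initech') → 168
sku=D24: rating >= 3 and price > 129 → 225
sku=D38: rating >= 4 or supplier in ('Acme', 'Umbra', 'Initech') → 235
sku=D42: rating >= 3 and price > 129 → 332
sku=D48: ELSE → 47
sku=D67: rating >= 4 or supplier in ('Acme', 'Umbra', 'Initech') → 39
sku=D70: rating >= 2 → 2040
sku=D73: rating >= 2 → 750
sku=D74: rating >= 4 or supplier in ('Acme', 'Umbra', 'Initech') → 1
sku=D82: ELSE → 61
sku=D89: rating >= 2 → 3810
sku=D90: rating >= 4 or supplier in ('Acme', 'Umbra', 'Initech') → 286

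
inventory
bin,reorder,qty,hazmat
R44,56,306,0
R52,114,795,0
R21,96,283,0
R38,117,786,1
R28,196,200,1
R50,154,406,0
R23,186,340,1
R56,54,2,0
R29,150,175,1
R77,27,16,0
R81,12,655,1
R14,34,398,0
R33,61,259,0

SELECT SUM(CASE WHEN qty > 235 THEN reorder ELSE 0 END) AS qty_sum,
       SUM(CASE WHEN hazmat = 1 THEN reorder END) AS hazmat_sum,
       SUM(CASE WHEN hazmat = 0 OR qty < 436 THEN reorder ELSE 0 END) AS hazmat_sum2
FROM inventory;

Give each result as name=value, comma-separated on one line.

qty_sum=830, hazmat_sum=661, hazmat_sum2=1128

[qty_sum: qty > 235]
bin=R44: ✓ → 56
bin=R52: ✓ → 114
bin=R21: ✓ → 96
bin=R38: ✓ → 117
bin=R28: ✗
bin=R50: ✓ → 154
bin=R23: ✓ → 186
bin=R56: ✗
bin=R29: ✗
bin=R77: ✗
bin=R81: ✓ → 12
bin=R14: ✓ → 34
bin=R33: ✓ → 61
qty_sum = 56 + 114 + 96 + 117 + 154 + 186 + 12 + 34 + 61 = 830
—
[hazmat_sum: hazmat = 1]
bin=R44: ✗
bin=R52: ✗
bin=R21: ✗
bin=R38: ✓ → 117
bin=R28: ✓ → 196
bin=R50: ✗
bin=R23: ✓ → 186
bin=R56: ✗
bin=R29: ✓ → 150
bin=R77: ✗
bin=R81: ✓ → 12
bin=R14: ✗
bin=R33: ✗
hazmat_sum = 117 + 196 + 186 + 150 + 12 = 661
—
[hazmat_sum2: hazmat = 0 OR qty < 436]
bin=R44: ✓ → 56
bin=R52: ✓ → 114
bin=R21: ✓ → 96
bin=R38: ✗
bin=R28: ✓ → 196
bin=R50: ✓ → 154
bin=R23: ✓ → 186
bin=R56: ✓ → 54
bin=R29: ✓ → 150
bin=R77: ✓ → 27
bin=R81: ✗
bin=R14: ✓ → 34
bin=R33: ✓ → 61
hazmat_sum2 = 56 + 114 + 96 + 196 + 154 + 186 + 54 + 150 + 27 + 34 + 61 = 1128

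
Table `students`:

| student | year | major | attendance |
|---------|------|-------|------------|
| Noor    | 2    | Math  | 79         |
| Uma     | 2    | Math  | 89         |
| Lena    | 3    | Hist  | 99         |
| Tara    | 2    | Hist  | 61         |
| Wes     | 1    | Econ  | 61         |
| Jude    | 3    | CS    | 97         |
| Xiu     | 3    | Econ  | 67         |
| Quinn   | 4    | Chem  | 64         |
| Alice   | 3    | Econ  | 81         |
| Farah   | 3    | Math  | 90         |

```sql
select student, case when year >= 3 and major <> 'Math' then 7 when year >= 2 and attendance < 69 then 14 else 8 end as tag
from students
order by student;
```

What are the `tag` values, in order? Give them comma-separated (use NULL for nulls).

7, 8, 7, 7, 8, 7, 14, 8, 8, 7

student=Alice: year >= 3 and major <> 'Math' → 7
student=Farah: ELSE → 8
student=Jude: year >= 3 and major <> 'Math' → 7
student=Lena: year >= 3 and major <> 'Math' → 7
student=Noor: ELSE → 8
student=Quinn: year >= 3 and major <> 'Math' → 7
student=Tara: year >= 2 and attendance < 69 → 14
student=Uma: ELSE → 8
student=Wes: ELSE → 8
student=Xiu: year >= 3 and major <> 'Math' → 7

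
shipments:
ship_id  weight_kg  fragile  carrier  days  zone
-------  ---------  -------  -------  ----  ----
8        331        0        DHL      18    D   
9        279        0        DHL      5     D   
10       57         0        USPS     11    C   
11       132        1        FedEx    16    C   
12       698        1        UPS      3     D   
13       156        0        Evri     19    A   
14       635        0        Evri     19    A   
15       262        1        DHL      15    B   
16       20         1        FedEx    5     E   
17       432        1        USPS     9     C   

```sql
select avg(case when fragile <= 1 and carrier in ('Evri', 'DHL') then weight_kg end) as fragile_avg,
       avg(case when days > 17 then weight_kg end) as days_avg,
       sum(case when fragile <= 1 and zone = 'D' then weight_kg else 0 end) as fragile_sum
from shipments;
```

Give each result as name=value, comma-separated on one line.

fragile_avg=332.6, days_avg=374, fragile_sum=1308

[fragile_avg: fragile <= 1 and carrier in ('Evri', 'DHL')]
ship_id=8: ✓ → 331
ship_id=9: ✓ → 279
ship_id=10: ✗
ship_id=11: ✗
ship_id=12: ✗
ship_id=13: ✓ → 156
ship_id=14: ✓ → 635
ship_id=15: ✓ → 262
ship_id=16: ✗
ship_id=17: ✗
fragile_avg = (331 + 279 + 156 + 635 + 262) / 5 = 332.6
—
[days_avg: days > 17]
ship_id=8: ✓ → 331
ship_id=9: ✗
ship_id=10: ✗
ship_id=11: ✗
ship_id=12: ✗
ship_id=13: ✓ → 156
ship_id=14: ✓ → 635
ship_id=15: ✗
ship_id=16: ✗
ship_id=17: ✗
days_avg = (331 + 156 + 635) / 3 = 374
—
[fragile_sum: fragile <= 1 and zone = 'D']
ship_id=8: ✓ → 331
ship_id=9: ✓ → 279
ship_id=10: ✗
ship_id=11: ✗
ship_id=12: ✓ → 698
ship_id=13: ✗
ship_id=14: ✗
ship_id=15: ✗
ship_id=16: ✗
ship_id=17: ✗
fragile_sum = 331 + 279 + 698 = 1308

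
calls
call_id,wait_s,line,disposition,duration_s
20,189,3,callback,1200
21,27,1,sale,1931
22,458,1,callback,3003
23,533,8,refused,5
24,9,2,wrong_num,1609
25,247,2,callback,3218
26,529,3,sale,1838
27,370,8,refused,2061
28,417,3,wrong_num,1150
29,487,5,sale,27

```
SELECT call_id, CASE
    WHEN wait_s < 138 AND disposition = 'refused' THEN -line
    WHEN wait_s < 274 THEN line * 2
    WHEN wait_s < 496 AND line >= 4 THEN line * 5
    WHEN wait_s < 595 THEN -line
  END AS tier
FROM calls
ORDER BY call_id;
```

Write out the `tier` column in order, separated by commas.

call_id=20: wait_s < 274 → 6
call_id=21: wait_s < 274 → 2
call_id=22: wait_s < 595 → -1
call_id=23: wait_s < 595 → -8
call_id=24: wait_s < 274 → 4
call_id=25: wait_s < 274 → 4
call_id=26: wait_s < 595 → -3
call_id=27: wait_s < 496 AND line >= 4 → 40
call_id=28: wait_s < 595 → -3
call_id=29: wait_s < 496 AND line >= 4 → 25

6, 2, -1, -8, 4, 4, -3, 40, -3, 25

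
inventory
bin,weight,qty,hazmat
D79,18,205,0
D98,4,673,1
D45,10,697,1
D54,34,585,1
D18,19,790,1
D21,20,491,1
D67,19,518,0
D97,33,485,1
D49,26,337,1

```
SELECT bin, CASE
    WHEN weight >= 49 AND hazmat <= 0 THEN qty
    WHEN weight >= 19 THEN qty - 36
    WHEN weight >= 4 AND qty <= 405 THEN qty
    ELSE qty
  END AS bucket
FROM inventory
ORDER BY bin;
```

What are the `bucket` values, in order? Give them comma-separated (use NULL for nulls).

754, 455, 697, 301, 549, 482, 205, 449, 673

bin=D18: weight >= 19 → 754
bin=D21: weight >= 19 → 455
bin=D45: ELSE → 697
bin=D49: weight >= 19 → 301
bin=D54: weight >= 19 → 549
bin=D67: weight >= 19 → 482
bin=D79: weight >= 4 AND qty <= 405 → 205
bin=D97: weight >= 19 → 449
bin=D98: ELSE → 673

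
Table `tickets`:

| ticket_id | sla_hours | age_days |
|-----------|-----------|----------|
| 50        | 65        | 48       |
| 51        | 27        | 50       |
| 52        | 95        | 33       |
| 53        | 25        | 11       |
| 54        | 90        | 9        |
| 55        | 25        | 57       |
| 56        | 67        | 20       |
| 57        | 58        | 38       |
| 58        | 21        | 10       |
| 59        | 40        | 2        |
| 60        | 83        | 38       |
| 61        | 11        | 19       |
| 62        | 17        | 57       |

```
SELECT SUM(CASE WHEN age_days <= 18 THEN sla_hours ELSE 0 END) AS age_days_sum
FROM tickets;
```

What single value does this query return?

176

ticket_id=50: ✗
ticket_id=51: ✗
ticket_id=52: ✗
ticket_id=53: ✓ → 25
ticket_id=54: ✓ → 90
ticket_id=55: ✗
ticket_id=56: ✗
ticket_id=57: ✗
ticket_id=58: ✓ → 21
ticket_id=59: ✓ → 40
ticket_id=60: ✗
ticket_id=61: ✗
ticket_id=62: ✗
age_days_sum = 25 + 90 + 21 + 40 = 176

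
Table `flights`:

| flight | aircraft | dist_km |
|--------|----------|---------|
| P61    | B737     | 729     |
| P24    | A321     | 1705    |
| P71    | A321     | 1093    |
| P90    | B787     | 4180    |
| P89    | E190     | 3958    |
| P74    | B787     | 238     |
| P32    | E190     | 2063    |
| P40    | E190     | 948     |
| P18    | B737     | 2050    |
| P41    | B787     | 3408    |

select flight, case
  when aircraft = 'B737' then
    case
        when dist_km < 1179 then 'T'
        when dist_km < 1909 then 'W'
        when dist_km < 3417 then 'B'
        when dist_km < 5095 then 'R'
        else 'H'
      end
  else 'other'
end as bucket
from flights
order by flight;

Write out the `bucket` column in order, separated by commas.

B, other, other, other, other, T, other, other, other, other

flight=P18: aircraft='B737' → inner[dist_km < 3417] → B
flight=P24: aircraft='A321' → outer ELSE → other
flight=P32: aircraft='E190' → outer ELSE → other
flight=P40: aircraft='E190' → outer ELSE → other
flight=P41: aircraft='B787' → outer ELSE → other
flight=P61: aircraft='B737' → inner[dist_km < 1179] → T
flight=P71: aircraft='A321' → outer ELSE → other
flight=P74: aircraft='B787' → outer ELSE → other
flight=P89: aircraft='E190' → outer ELSE → other
flight=P90: aircraft='B787' → outer ELSE → other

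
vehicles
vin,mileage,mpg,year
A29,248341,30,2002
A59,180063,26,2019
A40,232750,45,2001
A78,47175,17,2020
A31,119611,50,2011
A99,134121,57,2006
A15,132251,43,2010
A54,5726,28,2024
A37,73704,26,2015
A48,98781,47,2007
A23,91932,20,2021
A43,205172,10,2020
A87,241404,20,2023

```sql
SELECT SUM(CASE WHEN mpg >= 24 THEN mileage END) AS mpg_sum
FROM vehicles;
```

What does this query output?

vin=A29: ✓ → 248341
vin=A59: ✓ → 180063
vin=A40: ✓ → 232750
vin=A78: ✗
vin=A31: ✓ → 119611
vin=A99: ✓ → 134121
vin=A15: ✓ → 132251
vin=A54: ✓ → 5726
vin=A37: ✓ → 73704
vin=A48: ✓ → 98781
vin=A23: ✗
vin=A43: ✗
vin=A87: ✗
mpg_sum = 248341 + 180063 + 232750 + 119611 + 134121 + 132251 + 5726 + 73704 + 98781 = 1225348

1225348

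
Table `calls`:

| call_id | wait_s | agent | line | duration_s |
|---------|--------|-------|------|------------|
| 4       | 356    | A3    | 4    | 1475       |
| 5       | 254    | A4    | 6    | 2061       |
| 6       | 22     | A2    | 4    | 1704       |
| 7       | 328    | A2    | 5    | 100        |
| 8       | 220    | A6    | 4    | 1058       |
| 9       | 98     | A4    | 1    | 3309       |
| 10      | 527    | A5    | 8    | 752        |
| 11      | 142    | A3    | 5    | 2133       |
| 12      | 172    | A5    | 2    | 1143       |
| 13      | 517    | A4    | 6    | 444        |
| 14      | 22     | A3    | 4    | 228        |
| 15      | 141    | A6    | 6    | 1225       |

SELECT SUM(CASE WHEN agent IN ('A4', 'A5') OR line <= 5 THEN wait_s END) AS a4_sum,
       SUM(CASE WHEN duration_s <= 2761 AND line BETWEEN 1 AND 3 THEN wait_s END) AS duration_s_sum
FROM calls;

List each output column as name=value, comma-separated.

[a4_sum: agent IN ('A4', 'A5') OR line <= 5]
call_id=4: ✓ → 356
call_id=5: ✓ → 254
call_id=6: ✓ → 22
call_id=7: ✓ → 328
call_id=8: ✓ → 220
call_id=9: ✓ → 98
call_id=10: ✓ → 527
call_id=11: ✓ → 142
call_id=12: ✓ → 172
call_id=13: ✓ → 517
call_id=14: ✓ → 22
call_id=15: ✗
a4_sum = 356 + 254 + 22 + 328 + 220 + 98 + 527 + 142 + 172 + 517 + 22 = 2658
—
[duration_s_sum: duration_s <= 2761 AND line BETWEEN 1 AND 3]
call_id=4: ✗
call_id=5: ✗
call_id=6: ✗
call_id=7: ✗
call_id=8: ✗
call_id=9: ✗
call_id=10: ✗
call_id=11: ✗
call_id=12: ✓ → 172
call_id=13: ✗
call_id=14: ✗
call_id=15: ✗
duration_s_sum = 172

a4_sum=2658, duration_s_sum=172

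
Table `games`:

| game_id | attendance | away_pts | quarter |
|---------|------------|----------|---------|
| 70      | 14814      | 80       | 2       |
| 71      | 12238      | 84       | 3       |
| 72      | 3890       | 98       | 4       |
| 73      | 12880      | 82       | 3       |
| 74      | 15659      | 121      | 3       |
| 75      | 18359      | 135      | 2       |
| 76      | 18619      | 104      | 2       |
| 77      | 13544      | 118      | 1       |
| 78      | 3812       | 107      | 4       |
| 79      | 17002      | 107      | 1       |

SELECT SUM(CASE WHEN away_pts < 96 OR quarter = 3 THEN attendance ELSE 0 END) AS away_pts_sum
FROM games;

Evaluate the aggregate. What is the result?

55591

game_id=70: ✓ → 14814
game_id=71: ✓ → 12238
game_id=72: ✗
game_id=73: ✓ → 12880
game_id=74: ✓ → 15659
game_id=75: ✗
game_id=76: ✗
game_id=77: ✗
game_id=78: ✗
game_id=79: ✗
away_pts_sum = 14814 + 12238 + 12880 + 15659 = 55591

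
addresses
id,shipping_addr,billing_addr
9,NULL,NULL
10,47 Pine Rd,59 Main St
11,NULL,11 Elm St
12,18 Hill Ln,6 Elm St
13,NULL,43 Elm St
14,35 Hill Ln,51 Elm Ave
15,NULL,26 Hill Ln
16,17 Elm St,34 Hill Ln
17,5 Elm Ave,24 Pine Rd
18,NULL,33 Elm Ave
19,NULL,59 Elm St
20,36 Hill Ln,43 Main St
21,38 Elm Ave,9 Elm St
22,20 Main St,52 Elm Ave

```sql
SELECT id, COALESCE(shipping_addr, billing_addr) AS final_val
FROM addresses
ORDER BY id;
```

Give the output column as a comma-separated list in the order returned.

id=9: shipping_addr=NULL, billing_addr=NULL (all NULL) → NULL
id=10: shipping_addr=47 Pine Rd → 47 Pine Rd
id=11: shipping_addr=NULL, billing_addr=11 Elm St → 11 Elm St
id=12: shipping_addr=18 Hill Ln → 18 Hill Ln
id=13: shipping_addr=NULL, billing_addr=43 Elm St → 43 Elm St
id=14: shipping_addr=35 Hill Ln → 35 Hill Ln
id=15: shipping_addr=NULL, billing_addr=26 Hill Ln → 26 Hill Ln
id=16: shipping_addr=17 Elm St → 17 Elm St
id=17: shipping_addr=5 Elm Ave → 5 Elm Ave
id=18: shipping_addr=NULL, billing_addr=33 Elm Ave → 33 Elm Ave
id=19: shipping_addr=NULL, billing_addr=59 Elm St → 59 Elm St
id=20: shipping_addr=36 Hill Ln → 36 Hill Ln
id=21: shipping_addr=38 Elm Ave → 38 Elm Ave
id=22: shipping_addr=20 Main St → 20 Main St

NULL, 47 Pine Rd, 11 Elm St, 18 Hill Ln, 43 Elm St, 35 Hill Ln, 26 Hill Ln, 17 Elm St, 5 Elm Ave, 33 Elm Ave, 59 Elm St, 36 Hill Ln, 38 Elm Ave, 20 Main St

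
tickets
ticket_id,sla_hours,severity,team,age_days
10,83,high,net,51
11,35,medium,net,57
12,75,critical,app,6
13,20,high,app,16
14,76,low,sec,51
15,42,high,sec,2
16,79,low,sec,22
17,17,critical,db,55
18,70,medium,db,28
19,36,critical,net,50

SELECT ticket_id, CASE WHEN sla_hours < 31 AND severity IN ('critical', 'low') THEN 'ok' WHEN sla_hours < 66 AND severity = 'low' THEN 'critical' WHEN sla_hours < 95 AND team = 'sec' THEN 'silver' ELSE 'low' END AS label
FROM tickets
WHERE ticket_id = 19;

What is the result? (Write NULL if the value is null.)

low

ticket_id = 19: sla_hours=36, severity=critical, team=net, age_days=50.
sla_hours < 31 AND severity IN ('critical', 'low') → false
sla_hours < 66 AND severity = 'low' → false
sla_hours < 95 AND team = 'sec' → false
No prior WHEN matched → ELSE → low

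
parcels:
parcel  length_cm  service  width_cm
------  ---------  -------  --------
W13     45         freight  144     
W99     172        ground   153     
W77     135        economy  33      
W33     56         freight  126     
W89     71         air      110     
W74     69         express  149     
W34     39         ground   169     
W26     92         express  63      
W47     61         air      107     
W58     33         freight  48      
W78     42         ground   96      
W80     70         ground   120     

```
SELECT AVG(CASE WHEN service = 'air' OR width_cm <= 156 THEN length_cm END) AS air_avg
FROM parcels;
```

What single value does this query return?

76.9090909091

parcel=W13: ✓ → 45
parcel=W99: ✓ → 172
parcel=W77: ✓ → 135
parcel=W33: ✓ → 56
parcel=W89: ✓ → 71
parcel=W74: ✓ → 69
parcel=W34: ✗
parcel=W26: ✓ → 92
parcel=W47: ✓ → 61
parcel=W58: ✓ → 33
parcel=W78: ✓ → 42
parcel=W80: ✓ → 70
air_avg = (45 + 172 + 135 + 56 + 71 + 69 + 92 + 61 + 33 + 42 + 70) / 11 = 76.9090909091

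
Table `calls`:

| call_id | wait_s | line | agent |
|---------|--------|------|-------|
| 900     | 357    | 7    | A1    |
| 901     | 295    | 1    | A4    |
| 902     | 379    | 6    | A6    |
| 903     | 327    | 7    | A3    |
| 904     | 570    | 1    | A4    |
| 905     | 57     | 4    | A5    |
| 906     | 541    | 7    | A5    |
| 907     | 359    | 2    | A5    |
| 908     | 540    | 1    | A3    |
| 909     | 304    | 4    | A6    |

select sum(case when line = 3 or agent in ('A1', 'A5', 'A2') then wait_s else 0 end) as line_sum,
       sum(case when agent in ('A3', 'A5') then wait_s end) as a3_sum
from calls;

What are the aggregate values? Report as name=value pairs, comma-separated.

line_sum=1314, a3_sum=1824

[line_sum: line = 3 or agent in ('A1', 'A5', 'A2')]
call_id=900: ✓ → 357
call_id=901: ✗
call_id=902: ✗
call_id=903: ✗
call_id=904: ✗
call_id=905: ✓ → 57
call_id=906: ✓ → 541
call_id=907: ✓ → 359
call_id=908: ✗
call_id=909: ✗
line_sum = 357 + 57 + 541 + 359 = 1314
—
[a3_sum: agent in ('A3', 'A5')]
call_id=900: ✗
call_id=901: ✗
call_id=902: ✗
call_id=903: ✓ → 327
call_id=904: ✗
call_id=905: ✓ → 57
call_id=906: ✓ → 541
call_id=907: ✓ → 359
call_id=908: ✓ → 540
call_id=909: ✗
a3_sum = 327 + 57 + 541 + 359 + 540 = 1824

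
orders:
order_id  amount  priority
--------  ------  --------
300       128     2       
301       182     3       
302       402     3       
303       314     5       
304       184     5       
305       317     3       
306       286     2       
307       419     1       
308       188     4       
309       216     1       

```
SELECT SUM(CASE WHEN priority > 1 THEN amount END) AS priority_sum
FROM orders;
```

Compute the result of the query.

order_id=300: ✓ → 128
order_id=301: ✓ → 182
order_id=302: ✓ → 402
order_id=303: ✓ → 314
order_id=304: ✓ → 184
order_id=305: ✓ → 317
order_id=306: ✓ → 286
order_id=307: ✗
order_id=308: ✓ → 188
order_id=309: ✗
priority_sum = 128 + 182 + 402 + 314 + 184 + 317 + 286 + 188 = 2001

2001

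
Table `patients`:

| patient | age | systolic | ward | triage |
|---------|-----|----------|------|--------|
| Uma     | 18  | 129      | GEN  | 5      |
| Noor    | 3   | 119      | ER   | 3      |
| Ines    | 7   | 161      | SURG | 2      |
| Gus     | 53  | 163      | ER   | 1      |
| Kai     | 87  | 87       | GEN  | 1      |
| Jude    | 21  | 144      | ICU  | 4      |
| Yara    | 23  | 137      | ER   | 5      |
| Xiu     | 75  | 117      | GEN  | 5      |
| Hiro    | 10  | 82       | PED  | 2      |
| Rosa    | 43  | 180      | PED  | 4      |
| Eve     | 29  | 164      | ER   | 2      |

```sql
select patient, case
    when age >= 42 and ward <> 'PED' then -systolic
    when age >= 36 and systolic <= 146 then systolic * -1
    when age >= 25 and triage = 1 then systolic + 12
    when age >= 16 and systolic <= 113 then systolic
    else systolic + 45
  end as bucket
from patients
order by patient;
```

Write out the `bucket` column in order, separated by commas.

patient=Eve: ELSE → 209
patient=Gus: age >= 42 and ward <> 'PED' → -163
patient=Hiro: ELSE → 127
patient=Ines: ELSE → 206
patient=Jude: ELSE → 189
patient=Kai: age >= 42 and ward <> 'PED' → -87
patient=Noor: ELSE → 164
patient=Rosa: ELSE → 225
patient=Uma: ELSE → 174
patient=Xiu: age >= 42 and ward <> 'PED' → -117
patient=Yara: ELSE → 182

209, -163, 127, 206, 189, -87, 164, 225, 174, -117, 182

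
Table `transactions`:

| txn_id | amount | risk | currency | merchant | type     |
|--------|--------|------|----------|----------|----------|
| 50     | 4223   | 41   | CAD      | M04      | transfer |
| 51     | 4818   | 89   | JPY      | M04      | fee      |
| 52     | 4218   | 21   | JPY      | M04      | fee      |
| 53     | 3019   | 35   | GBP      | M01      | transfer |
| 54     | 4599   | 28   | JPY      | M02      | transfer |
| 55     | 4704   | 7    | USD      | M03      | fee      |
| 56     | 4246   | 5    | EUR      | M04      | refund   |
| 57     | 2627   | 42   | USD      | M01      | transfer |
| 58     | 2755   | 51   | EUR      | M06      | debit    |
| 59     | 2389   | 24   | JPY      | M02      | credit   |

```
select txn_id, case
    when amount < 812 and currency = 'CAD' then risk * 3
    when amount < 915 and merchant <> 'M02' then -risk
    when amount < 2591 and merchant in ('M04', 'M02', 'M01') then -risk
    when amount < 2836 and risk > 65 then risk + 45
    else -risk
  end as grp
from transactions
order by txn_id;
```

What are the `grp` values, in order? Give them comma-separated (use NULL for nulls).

-41, -89, -21, -35, -28, -7, -5, -42, -51, -24

txn_id=50: ELSE → -41
txn_id=51: ELSE → -89
txn_id=52: ELSE → -21
txn_id=53: ELSE → -35
txn_id=54: ELSE → -28
txn_id=55: ELSE → -7
txn_id=56: ELSE → -5
txn_id=57: ELSE → -42
txn_id=58: ELSE → -51
txn_id=59: amount < 2591 and merchant in ('M04', 'M02', 'M01') → -24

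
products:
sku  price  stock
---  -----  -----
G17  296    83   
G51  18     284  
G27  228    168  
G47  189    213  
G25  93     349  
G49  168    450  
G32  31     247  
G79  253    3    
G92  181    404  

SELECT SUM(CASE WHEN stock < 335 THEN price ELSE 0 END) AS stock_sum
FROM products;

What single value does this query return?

sku=G17: ✓ → 296
sku=G51: ✓ → 18
sku=G27: ✓ → 228
sku=G47: ✓ → 189
sku=G25: ✗
sku=G49: ✗
sku=G32: ✓ → 31
sku=G79: ✓ → 253
sku=G92: ✗
stock_sum = 296 + 18 + 228 + 189 + 31 + 253 = 1015

1015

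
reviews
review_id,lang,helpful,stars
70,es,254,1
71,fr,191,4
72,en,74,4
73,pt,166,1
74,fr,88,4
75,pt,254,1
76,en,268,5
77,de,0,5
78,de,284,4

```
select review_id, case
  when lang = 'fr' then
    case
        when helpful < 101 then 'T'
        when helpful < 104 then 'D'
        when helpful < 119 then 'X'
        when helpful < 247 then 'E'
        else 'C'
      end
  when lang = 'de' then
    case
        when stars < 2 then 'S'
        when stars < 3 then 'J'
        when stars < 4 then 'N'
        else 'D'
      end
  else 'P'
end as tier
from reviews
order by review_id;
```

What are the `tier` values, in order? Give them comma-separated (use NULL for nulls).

review_id=70: lang='es' → outer ELSE → P
review_id=71: lang='fr' → inner[helpful < 247] → E
review_id=72: lang='en' → outer ELSE → P
review_id=73: lang='pt' → outer ELSE → P
review_id=74: lang='fr' → inner[helpful < 101] → T
review_id=75: lang='pt' → outer ELSE → P
review_id=76: lang='en' → outer ELSE → P
review_id=77: lang='de' → inner[ELSE] → D
review_id=78: lang='de' → inner[ELSE] → D

P, E, P, P, T, P, P, D, D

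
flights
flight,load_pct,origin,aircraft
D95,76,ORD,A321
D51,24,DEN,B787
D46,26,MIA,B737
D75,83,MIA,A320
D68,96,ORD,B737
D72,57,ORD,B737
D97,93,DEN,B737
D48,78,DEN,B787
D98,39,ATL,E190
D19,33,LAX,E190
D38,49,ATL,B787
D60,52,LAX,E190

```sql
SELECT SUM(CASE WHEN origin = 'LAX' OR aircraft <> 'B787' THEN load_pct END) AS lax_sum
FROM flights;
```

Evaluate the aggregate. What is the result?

555

flight=D95: ✓ → 76
flight=D51: ✗
flight=D46: ✓ → 26
flight=D75: ✓ → 83
flight=D68: ✓ → 96
flight=D72: ✓ → 57
flight=D97: ✓ → 93
flight=D48: ✗
flight=D98: ✓ → 39
flight=D19: ✓ → 33
flight=D38: ✗
flight=D60: ✓ → 52
lax_sum = 76 + 26 + 83 + 96 + 57 + 93 + 39 + 33 + 52 = 555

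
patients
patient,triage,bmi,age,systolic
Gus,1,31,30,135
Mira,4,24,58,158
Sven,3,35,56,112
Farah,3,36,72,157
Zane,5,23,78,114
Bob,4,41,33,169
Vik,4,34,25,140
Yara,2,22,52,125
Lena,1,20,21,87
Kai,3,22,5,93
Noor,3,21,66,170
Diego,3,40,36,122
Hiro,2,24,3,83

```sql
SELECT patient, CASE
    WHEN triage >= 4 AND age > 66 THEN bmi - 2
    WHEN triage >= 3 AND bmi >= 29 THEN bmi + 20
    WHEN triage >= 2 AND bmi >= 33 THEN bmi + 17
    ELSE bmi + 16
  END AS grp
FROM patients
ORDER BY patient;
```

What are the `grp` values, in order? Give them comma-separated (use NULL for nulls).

61, 60, 56, 47, 40, 38, 36, 40, 37, 55, 54, 38, 21

patient=Bob: triage >= 3 AND bmi >= 29 → 61
patient=Diego: triage >= 3 AND bmi >= 29 → 60
patient=Farah: triage >= 3 AND bmi >= 29 → 56
patient=Gus: ELSE → 47
patient=Hiro: ELSE → 40
patient=Kai: ELSE → 38
patient=Lena: ELSE → 36
patient=Mira: ELSE → 40
patient=Noor: ELSE → 37
patient=Sven: triage >= 3 AND bmi >= 29 → 55
patient=Vik: triage >= 3 AND bmi >= 29 → 54
patient=Yara: ELSE → 38
patient=Zane: triage >= 4 AND age > 66 → 21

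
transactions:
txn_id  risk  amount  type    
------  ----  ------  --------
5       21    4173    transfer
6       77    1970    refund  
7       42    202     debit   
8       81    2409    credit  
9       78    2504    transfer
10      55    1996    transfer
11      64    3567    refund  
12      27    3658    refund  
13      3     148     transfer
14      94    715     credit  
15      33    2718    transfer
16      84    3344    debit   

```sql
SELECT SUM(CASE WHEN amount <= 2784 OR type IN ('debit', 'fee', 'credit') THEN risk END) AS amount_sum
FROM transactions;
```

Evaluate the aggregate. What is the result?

txn_id=5: ✗
txn_id=6: ✓ → 77
txn_id=7: ✓ → 42
txn_id=8: ✓ → 81
txn_id=9: ✓ → 78
txn_id=10: ✓ → 55
txn_id=11: ✗
txn_id=12: ✗
txn_id=13: ✓ → 3
txn_id=14: ✓ → 94
txn_id=15: ✓ → 33
txn_id=16: ✓ → 84
amount_sum = 77 + 42 + 81 + 78 + 55 + 3 + 94 + 33 + 84 = 547

547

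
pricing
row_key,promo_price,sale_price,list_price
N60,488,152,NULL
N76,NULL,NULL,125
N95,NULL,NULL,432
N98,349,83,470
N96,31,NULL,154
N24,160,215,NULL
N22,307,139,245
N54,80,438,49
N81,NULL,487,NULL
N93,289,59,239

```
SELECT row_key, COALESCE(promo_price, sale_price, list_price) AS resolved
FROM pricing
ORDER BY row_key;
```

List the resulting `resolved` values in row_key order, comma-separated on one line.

307, 160, 80, 488, 125, 487, 289, 432, 31, 349

row_key=N22: promo_price=307 → 307
row_key=N24: promo_price=160 → 160
row_key=N54: promo_price=80 → 80
row_key=N60: promo_price=488 → 488
row_key=N76: promo_price=NULL, sale_price=NULL, list_price=125 → 125
row_key=N81: promo_price=NULL, sale_price=487 → 487
row_key=N93: promo_price=289 → 289
row_key=N95: promo_price=NULL, sale_price=NULL, list_price=432 → 432
row_key=N96: promo_price=31 → 31
row_key=N98: promo_price=349 → 349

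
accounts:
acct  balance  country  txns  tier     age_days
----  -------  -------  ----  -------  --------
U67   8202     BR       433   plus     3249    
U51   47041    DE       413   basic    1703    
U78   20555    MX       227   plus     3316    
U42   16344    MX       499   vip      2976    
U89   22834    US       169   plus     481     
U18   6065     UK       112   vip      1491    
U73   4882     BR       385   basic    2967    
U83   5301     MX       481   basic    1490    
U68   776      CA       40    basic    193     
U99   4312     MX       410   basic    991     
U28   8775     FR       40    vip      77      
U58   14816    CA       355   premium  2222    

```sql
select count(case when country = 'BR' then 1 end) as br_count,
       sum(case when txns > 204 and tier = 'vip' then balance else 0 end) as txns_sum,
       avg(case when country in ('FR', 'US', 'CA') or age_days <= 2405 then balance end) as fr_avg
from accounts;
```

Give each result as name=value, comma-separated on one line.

br_count=2, txns_sum=16344, fr_avg=13740

[br_count: country = 'BR']
acct=U67: ✓ → 1
acct=U51: ✗
acct=U78: ✗
acct=U42: ✗
acct=U89: ✗
acct=U18: ✗
acct=U73: ✓ → 1
acct=U83: ✗
acct=U68: ✗
acct=U99: ✗
acct=U28: ✗
acct=U58: ✗
br_count = COUNT(1, 1) = 2
—
[txns_sum: txns > 204 and tier = 'vip']
acct=U67: ✗
acct=U51: ✗
acct=U78: ✗
acct=U42: ✓ → 16344
acct=U89: ✗
acct=U18: ✗
acct=U73: ✗
acct=U83: ✗
acct=U68: ✗
acct=U99: ✗
acct=U28: ✗
acct=U58: ✗
txns_sum = 16344
—
[fr_avg: country in ('FR', 'US', 'CA') or age_days <= 2405]
acct=U67: ✗
acct=U51: ✓ → 47041
acct=U78: ✗
acct=U42: ✗
acct=U89: ✓ → 22834
acct=U18: ✓ → 6065
acct=U73: ✗
acct=U83: ✓ → 5301
acct=U68: ✓ → 776
acct=U99: ✓ → 4312
acct=U28: ✓ → 8775
acct=U58: ✓ → 14816
fr_avg = (47041 + 22834 + 6065 + 5301 + 776 + 4312 + 8775 + 14816) / 8 = 13740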